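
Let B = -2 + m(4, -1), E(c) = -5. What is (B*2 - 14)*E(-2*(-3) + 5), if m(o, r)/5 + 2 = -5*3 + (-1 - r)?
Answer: 940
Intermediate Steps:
m(o, r) = -90 - 5*r (m(o, r) = -10 + 5*(-5*3 + (-1 - r)) = -10 + 5*(-15 + (-1 - r)) = -10 + 5*(-16 - r) = -10 + (-80 - 5*r) = -90 - 5*r)
B = -87 (B = -2 + (-90 - 5*(-1)) = -2 + (-90 + 5) = -2 - 85 = -87)
(B*2 - 14)*E(-2*(-3) + 5) = (-87*2 - 14)*(-5) = (-174 - 14)*(-5) = -188*(-5) = 940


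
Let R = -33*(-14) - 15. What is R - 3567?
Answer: -3120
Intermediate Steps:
R = 447 (R = 462 - 15 = 447)
R - 3567 = 447 - 3567 = -3120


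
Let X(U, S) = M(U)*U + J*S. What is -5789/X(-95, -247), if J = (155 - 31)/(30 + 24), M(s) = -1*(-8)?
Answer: 156303/35834 ≈ 4.3619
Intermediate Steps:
M(s) = 8
J = 62/27 (J = 124/54 = 124*(1/54) = 62/27 ≈ 2.2963)
X(U, S) = 8*U + 62*S/27
-5789/X(-95, -247) = -5789/(8*(-95) + (62/27)*(-247)) = -5789/(-760 - 15314/27) = -5789/(-35834/27) = -5789*(-27/35834) = 156303/35834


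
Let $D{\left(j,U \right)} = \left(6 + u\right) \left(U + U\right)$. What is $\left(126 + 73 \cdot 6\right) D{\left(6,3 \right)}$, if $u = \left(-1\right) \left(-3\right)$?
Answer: $30456$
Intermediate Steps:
$u = 3$
$D{\left(j,U \right)} = 18 U$ ($D{\left(j,U \right)} = \left(6 + 3\right) \left(U + U\right) = 9 \cdot 2 U = 18 U$)
$\left(126 + 73 \cdot 6\right) D{\left(6,3 \right)} = \left(126 + 73 \cdot 6\right) 18 \cdot 3 = \left(126 + 438\right) 54 = 564 \cdot 54 = 30456$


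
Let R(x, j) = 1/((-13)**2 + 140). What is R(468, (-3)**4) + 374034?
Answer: 115576507/309 ≈ 3.7403e+5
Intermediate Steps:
R(x, j) = 1/309 (R(x, j) = 1/(169 + 140) = 1/309)
R(468, (-3)**4) + 374034 = 1/309 + 374034 = 115576507/309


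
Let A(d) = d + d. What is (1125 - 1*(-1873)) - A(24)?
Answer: 2950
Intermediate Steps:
A(d) = 2*d
(1125 - 1*(-1873)) - A(24) = (1125 - 1*(-1873)) - 2*24 = (1125 + 1873) - 1*48 = 2998 - 48 = 2950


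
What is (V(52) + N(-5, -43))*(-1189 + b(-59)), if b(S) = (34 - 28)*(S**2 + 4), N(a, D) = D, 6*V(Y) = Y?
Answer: -2031263/3 ≈ -6.7709e+5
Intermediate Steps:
V(Y) = Y/6
b(S) = 24 + 6*S**2 (b(S) = 6*(4 + S**2) = 24 + 6*S**2)
(V(52) + N(-5, -43))*(-1189 + b(-59)) = ((1/6)*52 - 43)*(-1189 + (24 + 6*(-59)**2)) = (26/3 - 43)*(-1189 + (24 + 6*3481)) = -103*(-1189 + (24 + 20886))/3 = -103*(-1189 + 20910)/3 = -103/3*19721 = -2031263/3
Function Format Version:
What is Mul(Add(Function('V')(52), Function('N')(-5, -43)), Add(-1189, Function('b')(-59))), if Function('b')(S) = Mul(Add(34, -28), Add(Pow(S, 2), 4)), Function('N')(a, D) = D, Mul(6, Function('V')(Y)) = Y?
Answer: Rational(-2031263, 3) ≈ -6.7709e+5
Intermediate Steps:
Function('V')(Y) = Mul(Rational(1, 6), Y)
Function('b')(S) = Add(24, Mul(6, Pow(S, 2))) (Function('b')(S) = Mul(6, Add(4, Pow(S, 2))) = Add(24, Mul(6, Pow(S, 2))))
Mul(Add(Function('V')(52), Function('N')(-5, -43)), Add(-1189, Function('b')(-59))) = Mul(Add(Mul(Rational(1, 6), 52), -43), Add(-1189, Add(24, Mul(6, Pow(-59, 2))))) = Mul(Add(Rational(26, 3), -43), Add(-1189, Add(24, Mul(6, 3481)))) = Mul(Rational(-103, 3), Add(-1189, Add(24, 20886))) = Mul(Rational(-103, 3), Add(-1189, 20910)) = Mul(Rational(-103, 3), 19721) = Rational(-2031263, 3)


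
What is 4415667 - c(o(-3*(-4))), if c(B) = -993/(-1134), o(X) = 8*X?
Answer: 1669121795/378 ≈ 4.4157e+6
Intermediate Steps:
c(B) = 331/378 (c(B) = -993*(-1/1134) = 331/378)
4415667 - c(o(-3*(-4))) = 4415667 - 1*331/378 = 4415667 - 331/378 = 1669121795/378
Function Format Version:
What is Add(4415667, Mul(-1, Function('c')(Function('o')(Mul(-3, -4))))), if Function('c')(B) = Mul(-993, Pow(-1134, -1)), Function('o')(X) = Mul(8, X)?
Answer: Rational(1669121795, 378) ≈ 4.4157e+6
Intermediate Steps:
Function('c')(B) = Rational(331, 378) (Function('c')(B) = Mul(-993, Rational(-1, 1134)) = Rational(331, 378))
Add(4415667, Mul(-1, Function('c')(Function('o')(Mul(-3, -4))))) = Add(4415667, Mul(-1, Rational(331, 378))) = Add(4415667, Rational(-331, 378)) = Rational(1669121795, 378)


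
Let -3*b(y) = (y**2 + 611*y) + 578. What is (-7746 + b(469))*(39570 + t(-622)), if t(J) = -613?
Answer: -20660299552/3 ≈ -6.8868e+9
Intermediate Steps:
b(y) = -578/3 - 611*y/3 - y**2/3 (b(y) = -((y**2 + 611*y) + 578)/3 = -(578 + y**2 + 611*y)/3 = -578/3 - 611*y/3 - y**2/3)
(-7746 + b(469))*(39570 + t(-622)) = (-7746 + (-578/3 - 611/3*469 - 1/3*469**2))*(39570 - 613) = (-7746 + (-578/3 - 286559/3 - 1/3*219961))*38957 = (-7746 + (-578/3 - 286559/3 - 219961/3))*38957 = (-7746 - 507098/3)*38957 = -530336/3*38957 = -20660299552/3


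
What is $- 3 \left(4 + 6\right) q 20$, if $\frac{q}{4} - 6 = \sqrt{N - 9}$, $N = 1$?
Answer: $-14400 - 4800 i \sqrt{2} \approx -14400.0 - 6788.2 i$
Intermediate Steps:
$q = 24 + 8 i \sqrt{2}$ ($q = 24 + 4 \sqrt{1 - 9} = 24 + 4 \sqrt{-8} = 24 + 4 \cdot 2 i \sqrt{2} = 24 + 8 i \sqrt{2} \approx 24.0 + 11.314 i$)
$- 3 \left(4 + 6\right) q 20 = - 3 \left(4 + 6\right) \left(24 + 8 i \sqrt{2}\right) 20 = \left(-3\right) 10 \left(24 + 8 i \sqrt{2}\right) 20 = - 30 \left(24 + 8 i \sqrt{2}\right) 20 = \left(-720 - 240 i \sqrt{2}\right) 20 = -14400 - 4800 i \sqrt{2}$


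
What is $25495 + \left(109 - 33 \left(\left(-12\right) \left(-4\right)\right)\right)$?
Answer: $24020$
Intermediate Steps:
$25495 + \left(109 - 33 \left(\left(-12\right) \left(-4\right)\right)\right) = 25495 + \left(109 - 1584\right) = 25495 - 1475 = 24020$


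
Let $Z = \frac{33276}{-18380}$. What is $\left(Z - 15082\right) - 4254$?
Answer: $- \frac{88857239}{4595} \approx -19338.0$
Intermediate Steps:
$Z = - \frac{8319}{4595}$ ($Z = 33276 \left(- \frac{1}{18380}\right) = - \frac{8319}{4595} \approx -1.8104$)
$\left(Z - 15082\right) - 4254 = \left(- \frac{8319}{4595} - 15082\right) - 4254 = - \frac{69310109}{4595} - 4254 = - \frac{88857239}{4595}$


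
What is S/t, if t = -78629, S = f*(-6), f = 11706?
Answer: 70236/78629 ≈ 0.89326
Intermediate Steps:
S = -70236 (S = 11706*(-6) = -70236)
S/t = -70236/(-78629) = -70236*(-1/78629) = 70236/78629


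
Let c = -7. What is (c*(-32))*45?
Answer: 10080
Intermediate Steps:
(c*(-32))*45 = -7*(-32)*45 = 224*45 = 10080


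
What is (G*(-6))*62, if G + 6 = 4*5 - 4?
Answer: -3720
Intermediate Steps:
G = 10 (G = -6 + (4*5 - 4) = -6 + (20 - 4) = -6 + 16 = 10)
(G*(-6))*62 = (10*(-6))*62 = -60*62 = -3720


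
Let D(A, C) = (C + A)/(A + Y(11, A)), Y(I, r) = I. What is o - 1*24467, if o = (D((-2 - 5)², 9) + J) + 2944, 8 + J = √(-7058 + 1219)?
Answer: -645901/30 + I*√5839 ≈ -21530.0 + 76.413*I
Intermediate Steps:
J = -8 + I*√5839 (J = -8 + √(-7058 + 1219) = -8 + √(-5839) = -8 + I*√5839 ≈ -8.0 + 76.413*I)
D(A, C) = (A + C)/(11 + A) (D(A, C) = (C + A)/(A + 11) = (A + C)/(11 + A))
o = 88109/30 + I*√5839 (o = (((-2 - 5)² + 9)/(11 + (-2 - 5)²) + (-8 + I*√5839)) + 2944 = (((-7)² + 9)/(11 + (-7)²) + (-8 + I*√5839)) + 2944 = ((49 + 9)/(11 + 49) + (-8 + I*√5839)) + 2944 = (58/60 + (-8 + I*√5839)) + 2944 = ((1/60)*58 + (-8 + I*√5839)) + 2944 = (29/30 + (-8 + I*√5839)) + 2944 = (-211/30 + I*√5839) + 2944 = 88109/30 + I*√5839 ≈ 2937.0 + 76.413*I)
o - 1*24467 = (88109/30 + I*√5839) - 1*24467 = (88109/30 + I*√5839) - 24467 = -645901/30 + I*√5839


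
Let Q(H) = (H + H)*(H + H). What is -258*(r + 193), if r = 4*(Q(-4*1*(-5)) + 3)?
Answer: -1704090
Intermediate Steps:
Q(H) = 4*H² (Q(H) = (2*H)*(2*H) = 4*H²)
r = 6412 (r = 4*(4*(-4*1*(-5))² + 3) = 4*(4*(-4*(-5))² + 3) = 4*(4*20² + 3) = 4*(4*400 + 3) = 4*(1600 + 3) = 4*1603 = 6412)
-258*(r + 193) = -258*(6412 + 193) = -258*6605 = -1704090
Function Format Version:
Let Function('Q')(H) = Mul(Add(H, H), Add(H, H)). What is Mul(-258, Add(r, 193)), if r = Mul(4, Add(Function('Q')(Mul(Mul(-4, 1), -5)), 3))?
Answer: -1704090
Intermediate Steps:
Function('Q')(H) = Mul(4, Pow(H, 2)) (Function('Q')(H) = Mul(Mul(2, H), Mul(2, H)) = Mul(4, Pow(H, 2)))
r = 6412 (r = Mul(4, Add(Mul(4, Pow(Mul(Mul(-4, 1), -5), 2)), 3)) = Mul(4, Add(Mul(4, Pow(Mul(-4, -5), 2)), 3)) = Mul(4, Add(Mul(4, Pow(20, 2)), 3)) = Mul(4, Add(Mul(4, 400), 3)) = Mul(4, Add(1600, 3)) = Mul(4, 1603) = 6412)
Mul(-258, Add(r, 193)) = Mul(-258, Add(6412, 193)) = Mul(-258, 6605) = -1704090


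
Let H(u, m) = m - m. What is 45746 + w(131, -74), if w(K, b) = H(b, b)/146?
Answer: 45746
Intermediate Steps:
H(u, m) = 0
w(K, b) = 0 (w(K, b) = 0/146 = 0*(1/146) = 0)
45746 + w(131, -74) = 45746 + 0 = 45746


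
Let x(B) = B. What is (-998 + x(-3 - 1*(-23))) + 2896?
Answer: 1918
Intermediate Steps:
(-998 + x(-3 - 1*(-23))) + 2896 = (-998 + (-3 - 1*(-23))) + 2896 = (-998 + (-3 + 23)) + 2896 = (-998 + 20) + 2896 = -978 + 2896 = 1918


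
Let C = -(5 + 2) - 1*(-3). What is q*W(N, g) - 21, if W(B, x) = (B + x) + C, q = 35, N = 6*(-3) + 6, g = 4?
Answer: -441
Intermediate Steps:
N = -12 (N = -18 + 6 = -12)
C = -4 (C = -1*7 + 3 = -7 + 3 = -4)
W(B, x) = -4 + B + x (W(B, x) = (B + x) - 4 = -4 + B + x)
q*W(N, g) - 21 = 35*(-4 - 12 + 4) - 21 = 35*(-12) - 21 = -420 - 21 = -441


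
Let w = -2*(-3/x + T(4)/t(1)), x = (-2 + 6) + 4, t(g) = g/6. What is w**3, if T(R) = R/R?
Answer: -91125/64 ≈ -1423.8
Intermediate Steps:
t(g) = g/6 (t(g) = g*(1/6) = g/6)
T(R) = 1
x = 8 (x = 4 + 4 = 8)
w = -45/4 (w = -2*(-3/8 + 1/((1/6)*1)) = -2*(-3*1/8 + 1/(1/6)) = -2*(-3/8 + 1*6) = -2*(-3/8 + 6) = -2*45/8 = -45/4 ≈ -11.250)
w**3 = (-45/4)**3 = -91125/64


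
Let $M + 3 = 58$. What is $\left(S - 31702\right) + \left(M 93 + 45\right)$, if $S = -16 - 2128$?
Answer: $-28686$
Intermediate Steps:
$M = 55$ ($M = -3 + 58 = 55$)
$S = -2144$ ($S = -16 - 2128 = -2144$)
$\left(S - 31702\right) + \left(M 93 + 45\right) = \left(-2144 - 31702\right) + \left(55 \cdot 93 + 45\right) = -33846 + \left(5115 + 45\right) = -33846 + 5160 = -28686$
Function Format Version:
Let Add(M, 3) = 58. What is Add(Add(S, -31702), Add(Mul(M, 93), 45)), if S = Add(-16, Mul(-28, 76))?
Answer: -28686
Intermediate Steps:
M = 55 (M = Add(-3, 58) = 55)
S = -2144 (S = Add(-16, -2128) = -2144)
Add(Add(S, -31702), Add(Mul(M, 93), 45)) = Add(Add(-2144, -31702), Add(Mul(55, 93), 45)) = Add(-33846, Add(5115, 45)) = Add(-33846, 5160) = -28686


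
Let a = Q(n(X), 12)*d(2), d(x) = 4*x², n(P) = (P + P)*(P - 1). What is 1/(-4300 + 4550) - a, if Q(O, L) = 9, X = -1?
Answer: -35999/250 ≈ -144.00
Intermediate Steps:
n(P) = 2*P*(-1 + P) (n(P) = (2*P)*(-1 + P) = 2*P*(-1 + P))
a = 144 (a = 9*(4*2²) = 9*(4*4) = 9*16 = 144)
1/(-4300 + 4550) - a = 1/(-4300 + 4550) - 1*144 = 1/250 - 144 = -35999/250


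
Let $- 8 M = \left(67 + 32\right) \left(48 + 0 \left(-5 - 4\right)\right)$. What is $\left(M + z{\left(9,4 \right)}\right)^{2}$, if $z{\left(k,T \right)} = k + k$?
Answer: $331776$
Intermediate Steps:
$z{\left(k,T \right)} = 2 k$
$M = -594$ ($M = - \frac{\left(67 + 32\right) \left(48 + 0 \left(-5 - 4\right)\right)}{8} = - \frac{99 \left(48 + 0 \left(-9\right)\right)}{8} = - \frac{99 \left(48 + 0\right)}{8} = - \frac{99 \cdot 48}{8} = \left(- \frac{1}{8}\right) 4752 = -594$)
$\left(M + z{\left(9,4 \right)}\right)^{2} = \left(-594 + 2 \cdot 9\right)^{2} = \left(-594 + 18\right)^{2} = \left(-576\right)^{2} = 331776$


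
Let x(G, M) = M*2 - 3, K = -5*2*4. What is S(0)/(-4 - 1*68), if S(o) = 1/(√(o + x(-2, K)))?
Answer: I*√83/5976 ≈ 0.0015245*I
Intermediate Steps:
K = -40 (K = -10*4 = -40)
x(G, M) = -3 + 2*M (x(G, M) = 2*M - 3 = -3 + 2*M)
S(o) = (-83 + o)^(-½) (S(o) = 1/(√(o + (-3 + 2*(-40)))) = 1/(√(o + (-3 - 80))) = 1/(√(o - 83)) = 1/(√(-83 + o)) = (-83 + o)^(-½))
S(0)/(-4 - 1*68) = 1/((-4 - 1*68)*√(-83 + 0)) = 1/((-4 - 68)*√(-83)) = (-I*√83/83)/(-72) = -(-1)*I*√83/5976 = I*√83/5976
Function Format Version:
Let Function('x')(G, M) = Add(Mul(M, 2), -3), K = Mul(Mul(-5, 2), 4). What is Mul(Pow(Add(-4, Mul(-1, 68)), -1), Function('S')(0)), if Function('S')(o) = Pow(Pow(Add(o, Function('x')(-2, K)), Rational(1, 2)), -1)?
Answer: Mul(Rational(1, 5976), I, Pow(83, Rational(1, 2))) ≈ Mul(0.0015245, I)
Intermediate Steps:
K = -40 (K = Mul(-10, 4) = -40)
Function('x')(G, M) = Add(-3, Mul(2, M)) (Function('x')(G, M) = Add(Mul(2, M), -3) = Add(-3, Mul(2, M)))
Function('S')(o) = Pow(Add(-83, o), Rational(-1, 2)) (Function('S')(o) = Pow(Pow(Add(o, Add(-3, Mul(2, -40))), Rational(1, 2)), -1) = Pow(Pow(Add(o, Add(-3, -80)), Rational(1, 2)), -1) = Pow(Pow(Add(o, -83), Rational(1, 2)), -1) = Pow(Pow(Add(-83, o), Rational(1, 2)), -1) = Pow(Add(-83, o), Rational(-1, 2)))
Mul(Pow(Add(-4, Mul(-1, 68)), -1), Function('S')(0)) = Mul(Pow(Add(-4, Mul(-1, 68)), -1), Pow(Add(-83, 0), Rational(-1, 2))) = Mul(Pow(Add(-4, -68), -1), Pow(-83, Rational(-1, 2))) = Mul(Pow(-72, -1), Mul(Rational(-1, 83), I, Pow(83, Rational(1, 2)))) = Mul(Rational(-1, 72), Mul(Rational(-1, 83), I, Pow(83, Rational(1, 2)))) = Mul(Rational(1, 5976), I, Pow(83, Rational(1, 2)))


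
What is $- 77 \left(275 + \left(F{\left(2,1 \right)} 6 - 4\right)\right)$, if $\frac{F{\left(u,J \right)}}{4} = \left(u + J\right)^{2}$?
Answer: $-37499$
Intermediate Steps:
$F{\left(u,J \right)} = 4 \left(J + u\right)^{2}$ ($F{\left(u,J \right)} = 4 \left(u + J\right)^{2} = 4 \left(J + u\right)^{2}$)
$- 77 \left(275 + \left(F{\left(2,1 \right)} 6 - 4\right)\right) = - 77 \left(275 - \left(4 - 4 \left(1 + 2\right)^{2} \cdot 6\right)\right) = - 77 \left(275 - \left(4 - 4 \cdot 3^{2} \cdot 6\right)\right) = - 77 \left(275 - \left(4 - 4 \cdot 9 \cdot 6\right)\right) = - 77 \left(275 + \left(36 \cdot 6 - 4\right)\right) = - 77 \left(275 + \left(216 - 4\right)\right) = - 77 \left(275 + 212\right) = \left(-77\right) 487 = -37499$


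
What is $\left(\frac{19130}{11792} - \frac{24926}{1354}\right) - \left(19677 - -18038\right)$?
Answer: $- \frac{150609898623}{3991592} \approx -37732.0$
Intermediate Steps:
$\left(\frac{19130}{11792} - \frac{24926}{1354}\right) - \left(19677 - -18038\right) = \left(19130 \cdot \frac{1}{11792} - \frac{12463}{677}\right) - \left(19677 + 18038\right) = \left(\frac{9565}{5896} - \frac{12463}{677}\right) - 37715 = - \frac{67006343}{3991592} - 37715 = - \frac{150609898623}{3991592}$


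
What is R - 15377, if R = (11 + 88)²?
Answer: -5576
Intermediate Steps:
R = 9801 (R = 99² = 9801)
R - 15377 = 9801 - 15377 = -5576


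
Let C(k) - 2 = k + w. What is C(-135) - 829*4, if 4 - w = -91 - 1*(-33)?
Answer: -3387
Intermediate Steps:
w = 62 (w = 4 - (-91 - 1*(-33)) = 4 - (-91 + 33) = 4 - 1*(-58) = 4 + 58 = 62)
C(k) = 64 + k (C(k) = 2 + (k + 62) = 2 + (62 + k) = 64 + k)
C(-135) - 829*4 = (64 - 135) - 829*4 = -71 - 3316 = -3387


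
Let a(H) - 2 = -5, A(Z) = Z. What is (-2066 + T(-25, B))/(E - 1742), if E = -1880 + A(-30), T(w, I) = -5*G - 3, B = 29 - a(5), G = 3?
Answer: 521/913 ≈ 0.57065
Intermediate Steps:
a(H) = -3 (a(H) = 2 - 5 = -3)
B = 32 (B = 29 - 1*(-3) = 29 + 3 = 32)
T(w, I) = -18 (T(w, I) = -5*3 - 3 = -15 - 3 = -18)
E = -1910 (E = -1880 - 30 = -1910)
(-2066 + T(-25, B))/(E - 1742) = (-2066 - 18)/(-1910 - 1742) = -2084/(-3652) = -2084*(-1/3652) = 521/913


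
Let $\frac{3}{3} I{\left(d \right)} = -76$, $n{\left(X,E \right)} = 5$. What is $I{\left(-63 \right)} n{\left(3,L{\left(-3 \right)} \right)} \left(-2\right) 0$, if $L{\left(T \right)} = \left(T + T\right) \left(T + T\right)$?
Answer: $0$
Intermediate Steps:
$L{\left(T \right)} = 4 T^{2}$ ($L{\left(T \right)} = 2 T 2 T = 4 T^{2}$)
$I{\left(d \right)} = -76$
$I{\left(-63 \right)} n{\left(3,L{\left(-3 \right)} \right)} \left(-2\right) 0 = - 76 \cdot 5 \left(-2\right) 0 = - 76 \left(\left(-10\right) 0\right) = \left(-76\right) 0 = 0$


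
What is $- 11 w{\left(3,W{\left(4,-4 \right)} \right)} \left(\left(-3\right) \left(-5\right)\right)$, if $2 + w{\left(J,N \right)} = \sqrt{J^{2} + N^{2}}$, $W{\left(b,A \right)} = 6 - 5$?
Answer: $330 - 165 \sqrt{10} \approx -191.78$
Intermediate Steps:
$W{\left(b,A \right)} = 1$ ($W{\left(b,A \right)} = 6 - 5 = 1$)
$w{\left(J,N \right)} = -2 + \sqrt{J^{2} + N^{2}}$
$- 11 w{\left(3,W{\left(4,-4 \right)} \right)} \left(\left(-3\right) \left(-5\right)\right) = - 11 \left(-2 + \sqrt{3^{2} + 1^{2}}\right) \left(\left(-3\right) \left(-5\right)\right) = - 11 \left(-2 + \sqrt{9 + 1}\right) 15 = - 11 \left(-2 + \sqrt{10}\right) 15 = \left(22 - 11 \sqrt{10}\right) 15 = 330 - 165 \sqrt{10}$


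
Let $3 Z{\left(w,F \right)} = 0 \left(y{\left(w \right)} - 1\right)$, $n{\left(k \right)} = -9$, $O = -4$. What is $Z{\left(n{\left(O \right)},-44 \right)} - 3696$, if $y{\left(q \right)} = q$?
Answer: $-3696$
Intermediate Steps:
$Z{\left(w,F \right)} = 0$ ($Z{\left(w,F \right)} = \frac{0 \left(w - 1\right)}{3} = \frac{0 \left(-1 + w\right)}{3} = \frac{1}{3} \cdot 0 = 0$)
$Z{\left(n{\left(O \right)},-44 \right)} - 3696 = 0 - 3696 = -3696$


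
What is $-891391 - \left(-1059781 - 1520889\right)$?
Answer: $1689279$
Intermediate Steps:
$-891391 - \left(-1059781 - 1520889\right) = -891391 - -2580670 = -891391 + 2580670 = 1689279$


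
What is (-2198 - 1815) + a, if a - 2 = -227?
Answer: -4238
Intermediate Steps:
a = -225 (a = 2 - 227 = -225)
(-2198 - 1815) + a = (-2198 - 1815) - 225 = -4013 - 225 = -4238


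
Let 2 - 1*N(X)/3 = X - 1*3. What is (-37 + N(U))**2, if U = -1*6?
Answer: 16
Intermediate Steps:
U = -6
N(X) = 15 - 3*X (N(X) = 6 - 3*(X - 1*3) = 6 - 3*(X - 3) = 6 - 3*(-3 + X) = 6 + (9 - 3*X) = 15 - 3*X)
(-37 + N(U))**2 = (-37 + (15 - 3*(-6)))**2 = (-37 + (15 + 18))**2 = (-37 + 33)**2 = (-4)**2 = 16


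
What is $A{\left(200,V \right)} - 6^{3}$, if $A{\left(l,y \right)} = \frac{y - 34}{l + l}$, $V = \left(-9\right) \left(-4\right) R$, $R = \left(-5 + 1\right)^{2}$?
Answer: $- \frac{42929}{200} \approx -214.65$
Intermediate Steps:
$R = 16$ ($R = \left(-4\right)^{2} = 16$)
$V = 576$ ($V = \left(-9\right) \left(-4\right) 16 = 36 \cdot 16 = 576$)
$A{\left(l,y \right)} = \frac{-34 + y}{2 l}$
$A{\left(200,V \right)} - 6^{3} = \frac{-34 + 576}{2 \cdot 200} - 6^{3} = \frac{1}{2} \cdot \frac{1}{200} \cdot 542 - 216 = \frac{271}{200} - 216 = - \frac{42929}{200}$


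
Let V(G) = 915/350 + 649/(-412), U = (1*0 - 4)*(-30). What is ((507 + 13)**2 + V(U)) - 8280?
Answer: 3779785383/14420 ≈ 2.6212e+5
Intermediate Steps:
U = 120 (U = (0 - 4)*(-30) = -4*(-30) = 120)
V(G) = 14983/14420 (V(G) = 915*(1/350) + 649*(-1/412) = 183/70 - 649/412 = 14983/14420)
((507 + 13)**2 + V(U)) - 8280 = ((507 + 13)**2 + 14983/14420) - 8280 = (520**2 + 14983/14420) - 8280 = (270400 + 14983/14420) - 8280 = 3899182983/14420 - 8280 = 3779785383/14420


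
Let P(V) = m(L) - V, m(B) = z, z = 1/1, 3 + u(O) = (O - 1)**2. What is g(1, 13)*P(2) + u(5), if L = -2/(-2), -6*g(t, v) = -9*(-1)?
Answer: 29/2 ≈ 14.500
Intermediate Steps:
u(O) = -3 + (-1 + O)**2 (u(O) = -3 + (O - 1)**2 = -3 + (-1 + O)**2)
z = 1
g(t, v) = -3/2 (g(t, v) = -(-3)*(-1)/2 = -1/6*9 = -3/2)
L = 1 (L = -2*(-1/2) = 1)
m(B) = 1
P(V) = 1 - V
g(1, 13)*P(2) + u(5) = -3*(1 - 1*2)/2 + (-3 + (-1 + 5)**2) = -3*(1 - 2)/2 + (-3 + 4**2) = -3/2*(-1) + (-3 + 16) = 3/2 + 13 = 29/2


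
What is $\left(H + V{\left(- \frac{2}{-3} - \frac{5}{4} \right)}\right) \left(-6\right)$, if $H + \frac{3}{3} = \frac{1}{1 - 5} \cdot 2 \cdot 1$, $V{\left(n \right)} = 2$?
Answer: $-3$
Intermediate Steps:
$H = - \frac{3}{2}$ ($H = -1 + \frac{1}{1 - 5} \cdot 2 \cdot 1 = -1 + \frac{1}{-4} \cdot 2 \cdot 1 = -1 + \left(- \frac{1}{4}\right) 2 \cdot 1 = -1 - \frac{1}{2} = - \frac{3}{2} \approx -1.5$)
$\left(H + V{\left(- \frac{2}{-3} - \frac{5}{4} \right)}\right) \left(-6\right) = \left(- \frac{3}{2} + 2\right) \left(-6\right) = \frac{1}{2} \left(-6\right) = -3$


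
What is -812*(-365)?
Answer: 296380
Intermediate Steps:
-812*(-365) = -1*(-296380) = 296380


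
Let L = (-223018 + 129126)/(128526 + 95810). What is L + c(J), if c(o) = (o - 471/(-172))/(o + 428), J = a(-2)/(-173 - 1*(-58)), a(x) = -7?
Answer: -12227600551/29679105981 ≈ -0.41199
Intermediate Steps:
J = 7/115 (J = -7/(-173 - 1*(-58)) = -7/(-173 + 58) = -7/(-115) = -7*(-1/115) = 7/115 ≈ 0.060870)
c(o) = (471/172 + o)/(428 + o) (c(o) = (o - 471*(-1/172))/(428 + o) = (o + 471/172)/(428 + o) = (471/172 + o)/(428 + o))
L = -23473/56084 (L = -93892/224336 = -93892*1/224336 = -23473/56084 ≈ -0.41853)
L + c(J) = -23473/56084 + (471/172 + 7/115)/(428 + 7/115) = -23473/56084 + (55369/19780)/(49227/115) = -23473/56084 + (115/49227)*(55369/19780) = -23473/56084 + 55369/8467044 = -12227600551/29679105981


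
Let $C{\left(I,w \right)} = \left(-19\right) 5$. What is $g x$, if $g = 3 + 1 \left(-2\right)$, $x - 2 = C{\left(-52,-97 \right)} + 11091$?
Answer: $10998$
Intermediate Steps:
$C{\left(I,w \right)} = -95$
$x = 10998$ ($x = 2 + \left(-95 + 11091\right) = 2 + 10996 = 10998$)
$g = 1$ ($g = 3 - 2 = 1$)
$g x = 1 \cdot 10998 = 10998$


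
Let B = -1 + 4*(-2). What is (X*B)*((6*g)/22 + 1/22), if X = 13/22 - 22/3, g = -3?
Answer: -22695/484 ≈ -46.891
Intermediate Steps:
X = -445/66 (X = 13*(1/22) - 22*⅓ = 13/22 - 22/3 = -445/66 ≈ -6.7424)
B = -9 (B = -1 - 8 = -9)
(X*B)*((6*g)/22 + 1/22) = (-445/66*(-9))*((6*(-3))/22 + 1/22) = 1335*(-18*1/22 + 1*(1/22))/22 = 1335*(-9/11 + 1/22)/22 = (1335/22)*(-17/22) = -22695/484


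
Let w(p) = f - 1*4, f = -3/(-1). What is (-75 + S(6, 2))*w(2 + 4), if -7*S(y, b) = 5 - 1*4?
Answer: 526/7 ≈ 75.143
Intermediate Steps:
S(y, b) = -1/7 (S(y, b) = -(5 - 1*4)/7 = -(5 - 4)/7 = -1/7*1 = -1/7)
f = 3 (f = -3*(-1) = 3)
w(p) = -1 (w(p) = 3 - 1*4 = 3 - 4 = -1)
(-75 + S(6, 2))*w(2 + 4) = (-75 - 1/7)*(-1) = -526/7*(-1) = 526/7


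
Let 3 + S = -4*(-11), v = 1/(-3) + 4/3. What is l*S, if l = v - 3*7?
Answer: -820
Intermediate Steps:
v = 1 (v = 1*(-1/3) + 4*(1/3) = -1/3 + 4/3 = 1)
S = 41 (S = -3 - 4*(-11) = -3 + 44 = 41)
l = -20 (l = 1 - 3*7 = 1 - 21 = -20)
l*S = -20*41 = -820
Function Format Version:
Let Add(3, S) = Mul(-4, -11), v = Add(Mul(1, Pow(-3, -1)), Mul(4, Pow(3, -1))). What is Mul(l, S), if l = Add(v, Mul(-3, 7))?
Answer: -820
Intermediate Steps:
v = 1 (v = Add(Mul(1, Rational(-1, 3)), Mul(4, Rational(1, 3))) = Add(Rational(-1, 3), Rational(4, 3)) = 1)
S = 41 (S = Add(-3, Mul(-4, -11)) = Add(-3, 44) = 41)
l = -20 (l = Add(1, Mul(-3, 7)) = Add(1, -21) = -20)
Mul(l, S) = Mul(-20, 41) = -820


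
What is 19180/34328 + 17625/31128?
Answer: 7155155/6360488 ≈ 1.1249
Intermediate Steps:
19180/34328 + 17625/31128 = 19180*(1/34328) + 17625*(1/31128) = 685/1226 + 5875/10376 = 7155155/6360488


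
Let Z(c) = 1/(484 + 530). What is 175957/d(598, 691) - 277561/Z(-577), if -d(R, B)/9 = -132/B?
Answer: -334237276265/1188 ≈ -2.8134e+8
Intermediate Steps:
d(R, B) = 1188/B (d(R, B) = -(-1188)/B = 1188/B)
Z(c) = 1/1014
175957/d(598, 691) - 277561/Z(-577) = 175957/((1188/691)) - 277561/1/1014 = 175957/((1188*(1/691))) - 277561*1014 = 175957/(1188/691) - 281446854 = 175957*(691/1188) - 281446854 = 121586287/1188 - 281446854 = -334237276265/1188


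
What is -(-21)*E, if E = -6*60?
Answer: -7560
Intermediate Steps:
E = -360
-(-21)*E = -(-21)*(-360) = -21*360 = -7560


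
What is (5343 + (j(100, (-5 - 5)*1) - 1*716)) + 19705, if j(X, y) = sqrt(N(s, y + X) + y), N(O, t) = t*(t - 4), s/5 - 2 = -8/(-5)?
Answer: 24332 + sqrt(7730) ≈ 24420.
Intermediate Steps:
s = 18 (s = 10 + 5*(-8/(-5)) = 10 + 5*(-8*(-1/5)) = 10 + 5*(8/5) = 10 + 8 = 18)
N(O, t) = t*(-4 + t)
j(X, y) = sqrt(y + (X + y)*(-4 + X + y)) (j(X, y) = sqrt((y + X)*(-4 + (y + X)) + y) = sqrt((X + y)*(-4 + (X + y)) + y) = sqrt((X + y)*(-4 + X + y) + y) = sqrt(y + (X + y)*(-4 + X + y)))
(5343 + (j(100, (-5 - 5)*1) - 1*716)) + 19705 = (5343 + (sqrt((-5 - 5)*1 + (100 + (-5 - 5)*1)*(-4 + 100 + (-5 - 5)*1)) - 1*716)) + 19705 = (5343 + (sqrt(-10*1 + (100 - 10*1)*(-4 + 100 - 10*1)) - 716)) + 19705 = (5343 + (sqrt(-10 + (100 - 10)*(-4 + 100 - 10)) - 716)) + 19705 = (5343 + (sqrt(-10 + 90*86) - 716)) + 19705 = (5343 + (sqrt(-10 + 7740) - 716)) + 19705 = (5343 + (sqrt(7730) - 716)) + 19705 = (5343 + (-716 + sqrt(7730))) + 19705 = (4627 + sqrt(7730)) + 19705 = 24332 + sqrt(7730)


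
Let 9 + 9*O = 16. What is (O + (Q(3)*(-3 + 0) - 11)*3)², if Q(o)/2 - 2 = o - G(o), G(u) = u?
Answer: 376996/81 ≈ 4654.3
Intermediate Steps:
O = 7/9 (O = -1 + (⅑)*16 = -1 + 16/9 = 7/9 ≈ 0.77778)
Q(o) = 4 (Q(o) = 4 + 2*(o - o) = 4 + 2*0 = 4 + 0 = 4)
(O + (Q(3)*(-3 + 0) - 11)*3)² = (7/9 + (4*(-3 + 0) - 11)*3)² = (7/9 + (4*(-3) - 11)*3)² = (7/9 + (-12 - 11)*3)² = (7/9 - 23*3)² = (7/9 - 69)² = (-614/9)² = 376996/81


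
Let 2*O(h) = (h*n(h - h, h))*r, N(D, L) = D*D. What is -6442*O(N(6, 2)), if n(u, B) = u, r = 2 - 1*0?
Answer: 0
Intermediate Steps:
N(D, L) = D²
r = 2 (r = 2 + 0 = 2)
O(h) = 0 (O(h) = ((h*(h - h))*2)/2 = ((h*0)*2)/2 = (0*2)/2 = (½)*0 = 0)
-6442*O(N(6, 2)) = -6442*0 = 0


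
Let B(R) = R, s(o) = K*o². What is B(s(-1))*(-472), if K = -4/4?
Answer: 472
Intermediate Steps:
K = -1 (K = -4*¼ = -1)
s(o) = -o²
B(s(-1))*(-472) = -1*(-1)²*(-472) = -1*1*(-472) = -1*(-472) = 472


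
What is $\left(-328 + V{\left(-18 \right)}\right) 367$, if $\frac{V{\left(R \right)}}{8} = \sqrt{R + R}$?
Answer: $-120376 + 17616 i \approx -1.2038 \cdot 10^{5} + 17616.0 i$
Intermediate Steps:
$V{\left(R \right)} = 8 \sqrt{2} \sqrt{R}$ ($V{\left(R \right)} = 8 \sqrt{R + R} = 8 \sqrt{2 R} = 8 \sqrt{2} \sqrt{R}$)
$\left(-328 + V{\left(-18 \right)}\right) 367 = \left(-328 + 8 \sqrt{2} \sqrt{-18}\right) 367 = \left(-328 + 8 \sqrt{2} \cdot 3 i \sqrt{2}\right) 367 = \left(-328 + 48 i\right) 367 = -120376 + 17616 i$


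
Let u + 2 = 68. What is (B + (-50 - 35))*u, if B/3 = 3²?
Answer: -3828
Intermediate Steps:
u = 66 (u = -2 + 68 = 66)
B = 27 (B = 3*3² = 3*9 = 27)
(B + (-50 - 35))*u = (27 + (-50 - 35))*66 = (27 - 85)*66 = -58*66 = -3828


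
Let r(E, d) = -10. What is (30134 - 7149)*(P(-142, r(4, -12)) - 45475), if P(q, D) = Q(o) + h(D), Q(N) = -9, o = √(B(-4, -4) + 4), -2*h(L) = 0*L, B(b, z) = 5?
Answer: -1045449740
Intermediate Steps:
h(L) = 0 (h(L) = -0*L = -½*0 = 0)
o = 3 (o = √(5 + 4) = √9 = 3)
P(q, D) = -9 (P(q, D) = -9 + 0 = -9)
(30134 - 7149)*(P(-142, r(4, -12)) - 45475) = (30134 - 7149)*(-9 - 45475) = 22985*(-45484) = -1045449740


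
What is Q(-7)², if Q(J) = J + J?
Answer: 196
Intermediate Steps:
Q(J) = 2*J
Q(-7)² = (2*(-7))² = (-14)² = 196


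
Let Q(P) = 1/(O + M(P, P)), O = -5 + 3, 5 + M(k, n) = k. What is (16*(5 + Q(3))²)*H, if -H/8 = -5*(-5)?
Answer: -72200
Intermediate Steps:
M(k, n) = -5 + k
O = -2
H = -200 (H = -(-40)*(-5) = -8*25 = -200)
Q(P) = 1/(-7 + P) (Q(P) = 1/(-2 + (-5 + P)) = 1/(-7 + P))
(16*(5 + Q(3))²)*H = (16*(5 + 1/(-7 + 3))²)*(-200) = (16*(5 + 1/(-4))²)*(-200) = (16*(5 - ¼)²)*(-200) = (16*(19/4)²)*(-200) = (16*(361/16))*(-200) = 361*(-200) = -72200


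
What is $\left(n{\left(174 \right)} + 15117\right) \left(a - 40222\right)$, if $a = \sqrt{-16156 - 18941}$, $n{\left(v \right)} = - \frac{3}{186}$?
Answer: $- \frac{18849095083}{31} + \frac{937253 i \sqrt{35097}}{62} \approx -6.0803 \cdot 10^{8} + 2.832 \cdot 10^{6} i$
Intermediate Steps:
$n{\left(v \right)} = - \frac{1}{62}$ ($n{\left(v \right)} = \left(-3\right) \frac{1}{186} = - \frac{1}{62}$)
$a = i \sqrt{35097}$ ($a = \sqrt{-35097} = i \sqrt{35097} \approx 187.34 i$)
$\left(n{\left(174 \right)} + 15117\right) \left(a - 40222\right) = \left(- \frac{1}{62} + 15117\right) \left(i \sqrt{35097} - 40222\right) = \frac{937253 \left(-40222 + i \sqrt{35097}\right)}{62} = - \frac{18849095083}{31} + \frac{937253 i \sqrt{35097}}{62}$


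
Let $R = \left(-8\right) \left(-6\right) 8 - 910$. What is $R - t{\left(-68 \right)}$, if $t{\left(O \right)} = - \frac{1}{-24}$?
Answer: $- \frac{12625}{24} \approx -526.04$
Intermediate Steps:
$t{\left(O \right)} = \frac{1}{24}$ ($t{\left(O \right)} = \left(-1\right) \left(- \frac{1}{24}\right) = \frac{1}{24}$)
$R = -526$ ($R = 48 \cdot 8 - 910 = 384 - 910 = -526$)
$R - t{\left(-68 \right)} = -526 - \frac{1}{24} = - \frac{12625}{24}$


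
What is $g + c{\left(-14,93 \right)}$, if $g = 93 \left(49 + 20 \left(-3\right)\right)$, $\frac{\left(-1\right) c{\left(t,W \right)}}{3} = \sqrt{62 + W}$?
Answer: $-1023 - 3 \sqrt{155} \approx -1060.3$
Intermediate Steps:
$c{\left(t,W \right)} = - 3 \sqrt{62 + W}$
$g = -1023$ ($g = 93 \left(49 - 60\right) = 93 \left(-11\right) = -1023$)
$g + c{\left(-14,93 \right)} = -1023 - 3 \sqrt{62 + 93} = -1023 - 3 \sqrt{155}$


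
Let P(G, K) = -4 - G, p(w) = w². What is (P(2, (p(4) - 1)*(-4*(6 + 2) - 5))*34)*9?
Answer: -1836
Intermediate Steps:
(P(2, (p(4) - 1)*(-4*(6 + 2) - 5))*34)*9 = ((-4 - 1*2)*34)*9 = ((-4 - 2)*34)*9 = -6*34*9 = -204*9 = -1836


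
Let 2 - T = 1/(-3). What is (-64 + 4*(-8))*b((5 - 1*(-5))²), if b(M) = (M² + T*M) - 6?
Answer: -981824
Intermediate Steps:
T = 7/3 (T = 2 - 1/(-3) = 2 - 1*(-⅓) = 2 + ⅓ = 7/3 ≈ 2.3333)
b(M) = -6 + M² + 7*M/3 (b(M) = (M² + 7*M/3) - 6 = -6 + M² + 7*M/3)
(-64 + 4*(-8))*b((5 - 1*(-5))²) = (-64 + 4*(-8))*(-6 + ((5 - 1*(-5))²)² + 7*(5 - 1*(-5))²/3) = (-64 - 32)*(-6 + ((5 + 5)²)² + 7*(5 + 5)²/3) = -96*(-6 + (10²)² + (7/3)*10²) = -96*(-6 + 100² + (7/3)*100) = -96*(-6 + 10000 + 700/3) = -96*30682/3 = -981824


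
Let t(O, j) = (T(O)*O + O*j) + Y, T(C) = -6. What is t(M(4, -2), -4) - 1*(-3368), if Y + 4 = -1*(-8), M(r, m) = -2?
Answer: 3392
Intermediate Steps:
Y = 4 (Y = -4 - 1*(-8) = -4 + 8 = 4)
t(O, j) = 4 - 6*O + O*j (t(O, j) = (-6*O + O*j) + 4 = 4 - 6*O + O*j)
t(M(4, -2), -4) - 1*(-3368) = (4 - 6*(-2) - 2*(-4)) - 1*(-3368) = (4 + 12 + 8) + 3368 = 24 + 3368 = 3392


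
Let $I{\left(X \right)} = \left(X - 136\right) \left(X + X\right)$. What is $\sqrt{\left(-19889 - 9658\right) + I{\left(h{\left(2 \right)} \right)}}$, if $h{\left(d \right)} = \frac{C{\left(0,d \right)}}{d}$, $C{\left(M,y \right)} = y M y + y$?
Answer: $3 i \sqrt{3313} \approx 172.68 i$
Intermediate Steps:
$C{\left(M,y \right)} = y + M y^{2}$ ($C{\left(M,y \right)} = M y y + y = M y^{2} + y = y + M y^{2}$)
$h{\left(d \right)} = 1$ ($h{\left(d \right)} = \frac{d \left(1 + 0 d\right)}{d} = \frac{d \left(1 + 0\right)}{d} = \frac{d 1}{d} = \frac{d}{d} = 1$)
$I{\left(X \right)} = 2 X \left(-136 + X\right)$ ($I{\left(X \right)} = \left(-136 + X\right) 2 X = 2 X \left(-136 + X\right)$)
$\sqrt{\left(-19889 - 9658\right) + I{\left(h{\left(2 \right)} \right)}} = \sqrt{\left(-19889 - 9658\right) + 2 \cdot 1 \left(-136 + 1\right)} = \sqrt{\left(-19889 - 9658\right) + 2 \cdot 1 \left(-135\right)} = \sqrt{-29547 - 270} = \sqrt{-29817} = 3 i \sqrt{3313}$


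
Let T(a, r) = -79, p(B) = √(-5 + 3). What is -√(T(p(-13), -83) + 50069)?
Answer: -√49990 ≈ -223.58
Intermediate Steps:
p(B) = I*√2 (p(B) = √(-2) = I*√2)
-√(T(p(-13), -83) + 50069) = -√(-79 + 50069) = -√49990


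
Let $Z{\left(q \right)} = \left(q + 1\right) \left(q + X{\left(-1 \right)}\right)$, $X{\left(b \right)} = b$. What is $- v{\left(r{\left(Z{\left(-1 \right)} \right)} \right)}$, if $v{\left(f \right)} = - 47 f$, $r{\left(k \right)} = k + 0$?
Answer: $0$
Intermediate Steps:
$Z{\left(q \right)} = \left(1 + q\right) \left(-1 + q\right)$ ($Z{\left(q \right)} = \left(q + 1\right) \left(q - 1\right) = \left(1 + q\right) \left(-1 + q\right)$)
$r{\left(k \right)} = k$
$- v{\left(r{\left(Z{\left(-1 \right)} \right)} \right)} = - \left(-47\right) \left(-1 + \left(-1\right)^{2}\right) = - \left(-47\right) \left(-1 + 1\right) = - \left(-47\right) 0 = \left(-1\right) 0 = 0$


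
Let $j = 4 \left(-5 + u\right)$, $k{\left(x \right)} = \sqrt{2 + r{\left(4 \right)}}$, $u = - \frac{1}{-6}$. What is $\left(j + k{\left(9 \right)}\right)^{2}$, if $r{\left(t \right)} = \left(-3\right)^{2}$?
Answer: $\frac{3463}{9} - \frac{116 \sqrt{11}}{3} \approx 256.54$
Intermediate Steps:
$r{\left(t \right)} = 9$
$u = \frac{1}{6}$ ($u = \left(-1\right) \left(- \frac{1}{6}\right) = \frac{1}{6} \approx 0.16667$)
$k{\left(x \right)} = \sqrt{11}$ ($k{\left(x \right)} = \sqrt{2 + 9} = \sqrt{11}$)
$j = - \frac{58}{3}$ ($j = 4 \left(-5 + \frac{1}{6}\right) = 4 \left(- \frac{29}{6}\right) = - \frac{58}{3} \approx -19.333$)
$\left(j + k{\left(9 \right)}\right)^{2} = \left(- \frac{58}{3} + \sqrt{11}\right)^{2}$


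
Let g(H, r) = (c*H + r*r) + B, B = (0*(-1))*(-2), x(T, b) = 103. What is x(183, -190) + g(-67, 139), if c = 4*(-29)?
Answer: 27196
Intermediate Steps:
c = -116
B = 0 (B = 0*(-2) = 0)
g(H, r) = r**2 - 116*H (g(H, r) = (-116*H + r*r) + 0 = (-116*H + r**2) + 0 = (r**2 - 116*H) + 0 = r**2 - 116*H)
x(183, -190) + g(-67, 139) = 103 + (139**2 - 116*(-67)) = 103 + (19321 + 7772) = 103 + 27093 = 27196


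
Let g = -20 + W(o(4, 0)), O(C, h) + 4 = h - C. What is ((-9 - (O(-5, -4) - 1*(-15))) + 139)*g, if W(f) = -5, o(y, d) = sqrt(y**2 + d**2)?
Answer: -2950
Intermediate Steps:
o(y, d) = sqrt(d**2 + y**2)
O(C, h) = -4 + h - C (O(C, h) = -4 + (h - C) = -4 + h - C)
g = -25 (g = -20 - 5 = -25)
((-9 - (O(-5, -4) - 1*(-15))) + 139)*g = ((-9 - ((-4 - 4 - 1*(-5)) - 1*(-15))) + 139)*(-25) = ((-9 - ((-4 - 4 + 5) + 15)) + 139)*(-25) = ((-9 - (-3 + 15)) + 139)*(-25) = ((-9 - 1*12) + 139)*(-25) = ((-9 - 12) + 139)*(-25) = (-21 + 139)*(-25) = 118*(-25) = -2950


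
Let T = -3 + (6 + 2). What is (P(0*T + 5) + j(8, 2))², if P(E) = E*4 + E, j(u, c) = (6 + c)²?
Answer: 7921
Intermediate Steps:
T = 5 (T = -3 + 8 = 5)
P(E) = 5*E (P(E) = 4*E + E = 5*E)
(P(0*T + 5) + j(8, 2))² = (5*(0*5 + 5) + (6 + 2)²)² = (5*(0 + 5) + 8²)² = (5*5 + 64)² = (25 + 64)² = 89² = 7921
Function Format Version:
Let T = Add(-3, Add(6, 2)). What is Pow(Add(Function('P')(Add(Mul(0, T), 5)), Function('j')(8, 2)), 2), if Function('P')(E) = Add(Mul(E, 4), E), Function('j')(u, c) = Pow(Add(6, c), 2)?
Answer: 7921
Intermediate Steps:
T = 5 (T = Add(-3, 8) = 5)
Function('P')(E) = Mul(5, E) (Function('P')(E) = Add(Mul(4, E), E) = Mul(5, E))
Pow(Add(Function('P')(Add(Mul(0, T), 5)), Function('j')(8, 2)), 2) = Pow(Add(Mul(5, Add(Mul(0, 5), 5)), Pow(Add(6, 2), 2)), 2) = Pow(Add(Mul(5, Add(0, 5)), Pow(8, 2)), 2) = Pow(Add(Mul(5, 5), 64), 2) = Pow(Add(25, 64), 2) = Pow(89, 2) = 7921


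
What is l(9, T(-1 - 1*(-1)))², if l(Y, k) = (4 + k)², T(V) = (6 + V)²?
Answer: 2560000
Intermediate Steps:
l(9, T(-1 - 1*(-1)))² = ((4 + (6 + (-1 - 1*(-1)))²)²)² = ((4 + (6 + (-1 + 1))²)²)² = ((4 + (6 + 0)²)²)² = ((4 + 6²)²)² = ((4 + 36)²)² = (40²)² = 1600² = 2560000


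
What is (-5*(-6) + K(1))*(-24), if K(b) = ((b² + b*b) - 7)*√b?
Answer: -600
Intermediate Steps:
K(b) = √b*(-7 + 2*b²) (K(b) = ((b² + b²) - 7)*√b = (2*b² - 7)*√b = (-7 + 2*b²)*√b = √b*(-7 + 2*b²))
(-5*(-6) + K(1))*(-24) = (-5*(-6) + √1*(-7 + 2*1²))*(-24) = (30 + 1*(-7 + 2*1))*(-24) = (30 + 1*(-7 + 2))*(-24) = (30 + 1*(-5))*(-24) = (30 - 5)*(-24) = 25*(-24) = -600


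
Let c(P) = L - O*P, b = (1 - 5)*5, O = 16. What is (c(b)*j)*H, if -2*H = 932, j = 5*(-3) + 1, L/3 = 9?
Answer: 2263828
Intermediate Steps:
L = 27 (L = 3*9 = 27)
b = -20 (b = -4*5 = -20)
c(P) = 27 - 16*P
j = -14 (j = -15 + 1 = -14)
H = -466 (H = -½*932 = -466)
(c(b)*j)*H = ((27 - 16*(-20))*(-14))*(-466) = ((27 + 320)*(-14))*(-466) = (347*(-14))*(-466) = -4858*(-466) = 2263828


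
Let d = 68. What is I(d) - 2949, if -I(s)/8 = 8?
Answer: -3013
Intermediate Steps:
I(s) = -64 (I(s) = -8*8 = -64)
I(d) - 2949 = -64 - 2949 = -3013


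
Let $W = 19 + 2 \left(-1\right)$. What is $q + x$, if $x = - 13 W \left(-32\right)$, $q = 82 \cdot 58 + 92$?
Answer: $11920$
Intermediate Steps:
$W = 17$ ($W = 19 - 2 = 17$)
$q = 4848$ ($q = 4756 + 92 = 4848$)
$x = 7072$ ($x = \left(-13\right) 17 \left(-32\right) = \left(-221\right) \left(-32\right) = 7072$)
$q + x = 4848 + 7072 = 11920$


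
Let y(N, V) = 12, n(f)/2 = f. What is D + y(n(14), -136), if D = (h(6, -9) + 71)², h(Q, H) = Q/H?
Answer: 44629/9 ≈ 4958.8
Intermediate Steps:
n(f) = 2*f
D = 44521/9 (D = (6/(-9) + 71)² = (6*(-⅑) + 71)² = (-⅔ + 71)² = (211/3)² = 44521/9 ≈ 4946.8)
D + y(n(14), -136) = 44521/9 + 12 = 44629/9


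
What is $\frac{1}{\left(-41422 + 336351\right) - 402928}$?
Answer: $- \frac{1}{107999} \approx -9.2593 \cdot 10^{-6}$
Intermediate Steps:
$\frac{1}{\left(-41422 + 336351\right) - 402928} = \frac{1}{294929 - 402928} = \frac{1}{-107999} = - \frac{1}{107999}$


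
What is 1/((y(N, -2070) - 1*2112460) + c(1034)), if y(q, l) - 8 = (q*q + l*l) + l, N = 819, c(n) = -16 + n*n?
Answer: 1/3910279 ≈ 2.5574e-7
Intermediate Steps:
c(n) = -16 + n²
y(q, l) = 8 + l + l² + q² (y(q, l) = 8 + ((q*q + l*l) + l) = 8 + ((q² + l²) + l) = 8 + ((l² + q²) + l) = 8 + (l + l² + q²) = 8 + l + l² + q²)
1/((y(N, -2070) - 1*2112460) + c(1034)) = 1/(((8 - 2070 + (-2070)² + 819²) - 1*2112460) + (-16 + 1034²)) = 1/(((8 - 2070 + 4284900 + 670761) - 2112460) + (-16 + 1069156)) = 1/((4953599 - 2112460) + 1069140) = 1/(2841139 + 1069140) = 1/3910279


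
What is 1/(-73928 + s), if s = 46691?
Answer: -1/27237 ≈ -3.6715e-5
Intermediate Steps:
1/(-73928 + s) = 1/(-73928 + 46691) = 1/(-27237) = -1/27237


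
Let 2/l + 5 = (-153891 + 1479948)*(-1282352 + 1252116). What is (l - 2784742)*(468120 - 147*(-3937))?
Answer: -116885243314603185193464/40094659457 ≈ -2.9152e+12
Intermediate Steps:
l = -2/40094659457 (l = 2/(-5 + (-153891 + 1479948)*(-1282352 + 1252116)) = 2/(-5 + 1326057*(-30236)) = 2/(-5 - 40094659452) = 2/(-40094659457) = 2*(-1/40094659457) = -2/40094659457 ≈ -4.9882e-11)
(l - 2784742)*(468120 - 147*(-3937)) = (-2/40094659457 - 2784742)*(468120 - 147*(-3937)) = -111653282165605096*(468120 + 578739)/40094659457 = -111653282165605096/40094659457*1046859 = -116885243314603185193464/40094659457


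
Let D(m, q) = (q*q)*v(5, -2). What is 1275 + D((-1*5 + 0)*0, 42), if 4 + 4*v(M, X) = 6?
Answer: 2157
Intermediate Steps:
v(M, X) = ½ (v(M, X) = -1 + (¼)*6 = -1 + 3/2 = ½)
D(m, q) = q²/2 (D(m, q) = (q*q)*(½) = q²*(½) = q²/2)
1275 + D((-1*5 + 0)*0, 42) = 1275 + (½)*42² = 1275 + (½)*1764 = 1275 + 882 = 2157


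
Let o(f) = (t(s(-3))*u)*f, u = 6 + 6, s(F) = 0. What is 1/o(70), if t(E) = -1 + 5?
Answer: 1/3360 ≈ 0.00029762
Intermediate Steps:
u = 12
t(E) = 4
o(f) = 48*f (o(f) = (4*12)*f = 48*f)
1/o(70) = 1/(48*70) = 1/3360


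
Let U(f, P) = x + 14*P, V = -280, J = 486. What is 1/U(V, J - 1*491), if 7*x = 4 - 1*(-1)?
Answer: -7/485 ≈ -0.014433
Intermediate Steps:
x = 5/7 (x = (4 - 1*(-1))/7 = (4 + 1)/7 = (⅐)*5 = 5/7 ≈ 0.71429)
U(f, P) = 5/7 + 14*P
1/U(V, J - 1*491) = 1/(5/7 + 14*(486 - 1*491)) = 1/(5/7 + 14*(486 - 491)) = 1/(5/7 + 14*(-5)) = 1/(5/7 - 70) = 1/(-485/7) = -7/485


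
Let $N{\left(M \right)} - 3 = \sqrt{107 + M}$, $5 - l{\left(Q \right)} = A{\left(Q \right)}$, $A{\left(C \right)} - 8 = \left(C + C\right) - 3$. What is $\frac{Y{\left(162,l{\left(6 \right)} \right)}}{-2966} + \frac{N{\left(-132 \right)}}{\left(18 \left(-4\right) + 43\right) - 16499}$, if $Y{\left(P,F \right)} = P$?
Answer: $- \frac{1343217}{24511024} - \frac{5 i}{16528} \approx -0.054801 - 0.00030252 i$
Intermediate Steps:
$A{\left(C \right)} = 5 + 2 C$ ($A{\left(C \right)} = 8 + \left(\left(C + C\right) - 3\right) = 8 + \left(2 C - 3\right) = 8 + \left(-3 + 2 C\right) = 5 + 2 C$)
$l{\left(Q \right)} = - 2 Q$ ($l{\left(Q \right)} = 5 - \left(5 + 2 Q\right) = - 2 Q$)
$N{\left(M \right)} = 3 + \sqrt{107 + M}$
$\frac{Y{\left(162,l{\left(6 \right)} \right)}}{-2966} + \frac{N{\left(-132 \right)}}{\left(18 \left(-4\right) + 43\right) - 16499} = \frac{162}{-2966} + \frac{3 + \sqrt{107 - 132}}{\left(18 \left(-4\right) + 43\right) - 16499} = 162 \left(- \frac{1}{2966}\right) + \frac{3 + \sqrt{-25}}{\left(-72 + 43\right) - 16499} = - \frac{81}{1483} + \frac{3 + 5 i}{-29 - 16499} = - \frac{81}{1483} + \frac{3 + 5 i}{-16528} = - \frac{81}{1483} + \left(3 + 5 i\right) \left(- \frac{1}{16528}\right) = - \frac{81}{1483} - \left(\frac{3}{16528} + \frac{5 i}{16528}\right) = - \frac{1343217}{24511024} - \frac{5 i}{16528}$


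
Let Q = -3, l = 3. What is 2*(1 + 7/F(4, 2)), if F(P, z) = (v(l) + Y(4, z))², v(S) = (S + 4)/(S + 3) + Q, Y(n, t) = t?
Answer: 506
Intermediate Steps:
v(S) = -3 + (4 + S)/(3 + S) (v(S) = (S + 4)/(S + 3) - 3 = (4 + S)/(3 + S) - 3 = -3 + (4 + S)/(3 + S))
F(P, z) = (-11/6 + z)² (F(P, z) = ((-5 - 2*3)/(3 + 3) + z)² = ((-5 - 6)/6 + z)² = ((⅙)*(-11) + z)² = (-11/6 + z)²)
2*(1 + 7/F(4, 2)) = 2*(1 + 7/(((-11 + 6*2)²/36))) = 2*(1 + 7/(((-11 + 12)²/36))) = 2*(1 + 7/(((1/36)*1²))) = 2*(1 + 7/(((1/36)*1))) = 2*(1 + 7/(1/36)) = 2*(1 + 7*36) = 2*(1 + 252) = 2*253 = 506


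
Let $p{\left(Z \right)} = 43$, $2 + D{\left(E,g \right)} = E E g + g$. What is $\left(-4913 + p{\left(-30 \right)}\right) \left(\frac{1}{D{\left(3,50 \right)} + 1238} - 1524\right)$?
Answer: $\frac{6442189405}{868} \approx 7.4219 \cdot 10^{6}$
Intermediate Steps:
$D{\left(E,g \right)} = -2 + g + g E^{2}$ ($D{\left(E,g \right)} = -2 + \left(E E g + g\right) = -2 + \left(E^{2} g + g\right) = -2 + \left(g E^{2} + g\right) = -2 + \left(g + g E^{2}\right) = -2 + g + g E^{2}$)
$\left(-4913 + p{\left(-30 \right)}\right) \left(\frac{1}{D{\left(3,50 \right)} + 1238} - 1524\right) = \left(-4913 + 43\right) \left(\frac{1}{\left(-2 + 50 + 50 \cdot 3^{2}\right) + 1238} - 1524\right) = - 4870 \left(\frac{1}{\left(-2 + 50 + 50 \cdot 9\right) + 1238} - 1524\right) = - 4870 \left(\frac{1}{\left(-2 + 50 + 450\right) + 1238} - 1524\right) = - 4870 \left(\frac{1}{498 + 1238} - 1524\right) = - 4870 \left(\frac{1}{1736} - 1524\right) = \left(-4870\right) \left(- \frac{2645663}{1736}\right) = \frac{6442189405}{868}$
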